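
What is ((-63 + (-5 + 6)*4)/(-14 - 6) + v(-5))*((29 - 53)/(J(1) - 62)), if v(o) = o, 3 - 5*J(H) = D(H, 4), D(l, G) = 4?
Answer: -246/311 ≈ -0.79100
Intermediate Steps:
J(H) = -1/5 (J(H) = 3/5 - 1/5*4 = 3/5 - 4/5 = -1/5)
((-63 + (-5 + 6)*4)/(-14 - 6) + v(-5))*((29 - 53)/(J(1) - 62)) = ((-63 + (-5 + 6)*4)/(-14 - 6) - 5)*((29 - 53)/(-1/5 - 62)) = ((-63 + 1*4)/(-20) - 5)*(-24/(-311/5)) = ((-63 + 4)*(-1/20) - 5)*(-24*(-5/311)) = (-59*(-1/20) - 5)*(120/311) = (59/20 - 5)*(120/311) = -41/20*120/311 = -246/311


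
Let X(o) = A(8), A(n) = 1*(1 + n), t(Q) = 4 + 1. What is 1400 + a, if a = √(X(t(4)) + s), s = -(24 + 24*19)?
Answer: 1400 + I*√471 ≈ 1400.0 + 21.703*I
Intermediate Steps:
t(Q) = 5
A(n) = 1 + n
X(o) = 9 (X(o) = 1 + 8 = 9)
s = -480 (s = -(24 + 456) = -1*480 = -480)
a = I*√471 (a = √(9 - 480) = √(-471) = I*√471 ≈ 21.703*I)
1400 + a = 1400 + I*√471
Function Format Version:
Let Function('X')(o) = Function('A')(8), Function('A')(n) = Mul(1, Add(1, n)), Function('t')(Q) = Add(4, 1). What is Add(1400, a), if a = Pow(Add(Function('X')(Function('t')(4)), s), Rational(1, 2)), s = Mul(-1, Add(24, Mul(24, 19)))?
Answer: Add(1400, Mul(I, Pow(471, Rational(1, 2)))) ≈ Add(1400.0, Mul(21.703, I))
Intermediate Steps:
Function('t')(Q) = 5
Function('A')(n) = Add(1, n)
Function('X')(o) = 9 (Function('X')(o) = Add(1, 8) = 9)
s = -480 (s = Mul(-1, Add(24, 456)) = Mul(-1, 480) = -480)
a = Mul(I, Pow(471, Rational(1, 2))) (a = Pow(Add(9, -480), Rational(1, 2)) = Pow(-471, Rational(1, 2)) = Mul(I, Pow(471, Rational(1, 2))) ≈ Mul(21.703, I))
Add(1400, a) = Add(1400, Mul(I, Pow(471, Rational(1, 2))))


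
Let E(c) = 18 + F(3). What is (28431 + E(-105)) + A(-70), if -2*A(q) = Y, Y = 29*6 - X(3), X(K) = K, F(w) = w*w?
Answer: 56745/2 ≈ 28373.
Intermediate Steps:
F(w) = w**2
Y = 171 (Y = 29*6 - 1*3 = 174 - 3 = 171)
A(q) = -171/2 (A(q) = -1/2*171 = -171/2)
E(c) = 27 (E(c) = 18 + 3**2 = 18 + 9 = 27)
(28431 + E(-105)) + A(-70) = (28431 + 27) - 171/2 = 28458 - 171/2 = 56745/2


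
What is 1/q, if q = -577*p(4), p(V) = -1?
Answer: 1/577 ≈ 0.0017331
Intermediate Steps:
q = 577 (q = -577*(-1) = 577)
1/q = 1/577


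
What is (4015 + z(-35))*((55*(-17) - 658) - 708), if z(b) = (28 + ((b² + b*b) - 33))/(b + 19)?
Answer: -142190295/16 ≈ -8.8869e+6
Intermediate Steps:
z(b) = (-5 + 2*b²)/(19 + b) (z(b) = (28 + ((b² + b²) - 33))/(19 + b) = (28 + (2*b² - 33))/(19 + b) = (28 + (-33 + 2*b²))/(19 + b) = (-5 + 2*b²)/(19 + b))
(4015 + z(-35))*((55*(-17) - 658) - 708) = (4015 + (-5 + 2*(-35)²)/(19 - 35))*((55*(-17) - 658) - 708) = (4015 + (-5 + 2*1225)/(-16))*((-935 - 658) - 708) = (4015 - (-5 + 2450)/16)*(-1593 - 708) = (4015 - 1/16*2445)*(-2301) = (4015 - 2445/16)*(-2301) = (61795/16)*(-2301) = -142190295/16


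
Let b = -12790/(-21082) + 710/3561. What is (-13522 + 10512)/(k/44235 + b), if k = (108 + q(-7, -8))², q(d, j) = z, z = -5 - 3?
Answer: -9519782164614/3264324487 ≈ -2916.3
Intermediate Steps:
z = -8
q(d, j) = -8
b = 30256705/37536501 (b = -12790*(-1/21082) + 710*(1/3561) = 6395/10541 + 710/3561 = 30256705/37536501 ≈ 0.80606)
k = 10000 (k = (108 - 8)² = 100² = 10000)
(-13522 + 10512)/(k/44235 + b) = (-13522 + 10512)/(10000/44235 + 30256705/37536501) = -3010/(10000*(1/44235) + 30256705/37536501) = -3010/(2000/8847 + 30256705/37536501) = -3010/114251357045/110695141449 = -3010*110695141449/114251357045 = -9519782164614/3264324487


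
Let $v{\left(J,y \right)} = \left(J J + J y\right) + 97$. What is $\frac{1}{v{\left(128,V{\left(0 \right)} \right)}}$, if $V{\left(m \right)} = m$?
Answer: $\frac{1}{16481} \approx 6.0676 \cdot 10^{-5}$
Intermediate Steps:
$v{\left(J,y \right)} = 97 + J^{2} + J y$ ($v{\left(J,y \right)} = \left(J^{2} + J y\right) + 97 = 97 + J^{2} + J y$)
$\frac{1}{v{\left(128,V{\left(0 \right)} \right)}} = \frac{1}{97 + 128^{2} + 128 \cdot 0} = \frac{1}{97 + 16384 + 0} = \frac{1}{16481}$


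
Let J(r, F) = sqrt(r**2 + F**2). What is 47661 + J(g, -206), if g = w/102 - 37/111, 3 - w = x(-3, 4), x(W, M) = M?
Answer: 47661 + sqrt(441505369)/102 ≈ 47867.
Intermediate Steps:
w = -1 (w = 3 - 1*4 = 3 - 4 = -1)
g = -35/102 (g = -1/102 - 37/111 = -1*1/102 - 37*1/111 = -1/102 - 1/3 = -35/102 ≈ -0.34314)
J(r, F) = sqrt(F**2 + r**2)
47661 + J(g, -206) = 47661 + sqrt((-206)**2 + (-35/102)**2) = 47661 + sqrt(42436 + 1225/10404) = 47661 + sqrt(441505369/10404) = 47661 + sqrt(441505369)/102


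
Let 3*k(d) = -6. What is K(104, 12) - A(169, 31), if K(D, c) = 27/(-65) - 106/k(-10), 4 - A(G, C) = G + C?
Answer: 16158/65 ≈ 248.58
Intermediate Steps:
A(G, C) = 4 - C - G (A(G, C) = 4 - (G + C) = 4 - (C + G) = 4 + (-C - G) = 4 - C - G)
k(d) = -2 (k(d) = (1/3)*(-6) = -2)
K(D, c) = 3418/65 (K(D, c) = 27/(-65) - 106/(-2) = 27*(-1/65) - 106*(-1/2) = -27/65 + 53 = 3418/65)
K(104, 12) - A(169, 31) = 3418/65 - (4 - 1*31 - 1*169) = 3418/65 - (4 - 31 - 169) = 3418/65 - 1*(-196) = 3418/65 + 196 = 16158/65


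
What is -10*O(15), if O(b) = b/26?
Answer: -75/13 ≈ -5.7692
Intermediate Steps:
O(b) = b/26 (O(b) = b*(1/26) = b/26)
-10*O(15) = -5*15/13 = -10*15/26 = -75/13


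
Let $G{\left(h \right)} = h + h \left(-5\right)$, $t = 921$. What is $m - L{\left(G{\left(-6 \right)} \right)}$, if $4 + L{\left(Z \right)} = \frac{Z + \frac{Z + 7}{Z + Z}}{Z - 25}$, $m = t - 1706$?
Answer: $- \frac{36305}{48} \approx -756.35$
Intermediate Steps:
$G{\left(h \right)} = - 4 h$ ($G{\left(h \right)} = h - 5 h = - 4 h$)
$m = -785$ ($m = 921 - 1706 = -785$)
$L{\left(Z \right)} = -4 + \frac{Z + \frac{7 + Z}{2 Z}}{-25 + Z}$ ($L{\left(Z \right)} = -4 + \frac{Z + \frac{Z + 7}{Z + Z}}{Z - 25} = -4 + \frac{Z + \frac{7 + Z}{2 Z}}{-25 + Z}$)
$m - L{\left(G{\left(-6 \right)} \right)} = -785 - \frac{7 - 6 \left(\left(-4\right) \left(-6\right)\right)^{2} + 201 \left(\left(-4\right) \left(-6\right)\right)}{2 \left(\left(-4\right) \left(-6\right)\right) \left(-25 - -24\right)} = -785 - \frac{7 - 6 \cdot 24^{2} + 201 \cdot 24}{2 \cdot 24 \left(-25 + 24\right)} = -785 - \frac{1}{2} \cdot \frac{1}{24} \frac{1}{-1} \left(7 - 3456 + 4824\right) = -785 - \frac{1}{2} \cdot \frac{1}{24} \left(-1\right) \left(7 - 3456 + 4824\right) = -785 - \frac{1}{2} \cdot \frac{1}{24} \left(-1\right) 1375 = -785 - - \frac{1375}{48} = -785 + \frac{1375}{48} = - \frac{36305}{48}$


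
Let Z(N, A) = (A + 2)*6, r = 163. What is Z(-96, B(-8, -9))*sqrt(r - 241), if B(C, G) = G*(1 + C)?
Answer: 390*I*sqrt(78) ≈ 3444.4*I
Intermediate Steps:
Z(N, A) = 12 + 6*A (Z(N, A) = (2 + A)*6 = 12 + 6*A)
Z(-96, B(-8, -9))*sqrt(r - 241) = (12 + 6*(-9*(1 - 8)))*sqrt(163 - 241) = (12 + 6*(-9*(-7)))*sqrt(-78) = (12 + 6*63)*(I*sqrt(78)) = (12 + 378)*(I*sqrt(78)) = 390*(I*sqrt(78)) = 390*I*sqrt(78)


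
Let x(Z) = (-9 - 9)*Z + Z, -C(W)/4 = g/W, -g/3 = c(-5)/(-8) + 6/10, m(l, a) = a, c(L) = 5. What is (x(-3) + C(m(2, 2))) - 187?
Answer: -2723/20 ≈ -136.15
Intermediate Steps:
g = 3/40 (g = -3*(5/(-8) + 6/10) = -3*(5*(-1/8) + 6*(1/10)) = -3*(-5/8 + 3/5) = -3*(-1/40) = 3/40 ≈ 0.075000)
C(W) = -3/(10*W)
x(Z) = -17*Z (x(Z) = -18*Z + Z = -17*Z)
(x(-3) + C(m(2, 2))) - 187 = (-17*(-3) - 3/10/2) - 187 = (51 - 3/10*1/2) - 187 = (51 - 3/20) - 187 = 1017/20 - 187 = -2723/20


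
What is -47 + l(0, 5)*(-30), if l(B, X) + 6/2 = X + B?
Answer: -107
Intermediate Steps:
l(B, X) = -3 + B + X (l(B, X) = -3 + (X + B) = -3 + (B + X) = -3 + B + X)
-47 + l(0, 5)*(-30) = -47 + (-3 + 0 + 5)*(-30) = -47 + 2*(-30) = -47 - 60 = -107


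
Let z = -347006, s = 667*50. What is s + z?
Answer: -313656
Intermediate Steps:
s = 33350
s + z = 33350 - 347006 = -313656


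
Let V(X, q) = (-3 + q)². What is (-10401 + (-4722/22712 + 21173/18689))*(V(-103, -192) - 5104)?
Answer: -72664273808893025/212232284 ≈ -3.4238e+8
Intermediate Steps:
(-10401 + (-4722/22712 + 21173/18689))*(V(-103, -192) - 5104) = (-10401 + (-4722/22712 + 21173/18689))*((-3 - 192)² - 5104) = (-10401 + (-4722*1/22712 + 21173*(1/18689)))*((-195)² - 5104) = (-10401 + (-2361/11356 + 21173/18689))*(38025 - 5104) = (-10401 + 196315859/212232284)*32921 = -2207231670025/212232284*32921 = -72664273808893025/212232284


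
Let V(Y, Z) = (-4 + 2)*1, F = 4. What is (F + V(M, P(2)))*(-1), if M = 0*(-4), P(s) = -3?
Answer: -2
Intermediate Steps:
M = 0
V(Y, Z) = -2 (V(Y, Z) = -2*1 = -2)
(F + V(M, P(2)))*(-1) = (4 - 2)*(-1) = 2*(-1) = -2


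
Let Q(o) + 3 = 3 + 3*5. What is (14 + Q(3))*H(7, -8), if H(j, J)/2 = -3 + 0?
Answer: -174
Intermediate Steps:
H(j, J) = -6 (H(j, J) = 2*(-3 + 0) = 2*(-3) = -6)
Q(o) = 15 (Q(o) = -3 + (3 + 3*5) = -3 + (3 + 15) = -3 + 18 = 15)
(14 + Q(3))*H(7, -8) = (14 + 15)*(-6) = 29*(-6) = -174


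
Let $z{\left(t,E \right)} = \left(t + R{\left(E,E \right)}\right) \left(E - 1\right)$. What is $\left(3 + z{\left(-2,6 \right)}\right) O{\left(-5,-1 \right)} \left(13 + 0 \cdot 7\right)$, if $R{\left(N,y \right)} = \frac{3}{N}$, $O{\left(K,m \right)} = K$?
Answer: $\frac{585}{2} \approx 292.5$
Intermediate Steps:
$z{\left(t,E \right)} = \left(-1 + E\right) \left(t + \frac{3}{E}\right)$ ($z{\left(t,E \right)} = \left(t + \frac{3}{E}\right) \left(E - 1\right) = \left(t + \frac{3}{E}\right) \left(-1 + E\right) = \left(-1 + E\right) \left(t + \frac{3}{E}\right)$)
$\left(3 + z{\left(-2,6 \right)}\right) O{\left(-5,-1 \right)} \left(13 + 0 \cdot 7\right) = \left(3 + \left(3 - -2 - \frac{3}{6} + 6 \left(-2\right)\right)\right) \left(-5\right) \left(13 + 0 \cdot 7\right) = \left(3 + \left(3 + 2 - \frac{1}{2} - 12\right)\right) \left(-5\right) \left(13 + 0\right) = \left(3 + \left(3 + 2 - \frac{1}{2} - 12\right)\right) \left(-5\right) 13 = \left(3 - \frac{15}{2}\right) \left(-5\right) 13 = \left(- \frac{9}{2}\right) \left(-5\right) 13 = \frac{45}{2} \cdot 13 = \frac{585}{2}$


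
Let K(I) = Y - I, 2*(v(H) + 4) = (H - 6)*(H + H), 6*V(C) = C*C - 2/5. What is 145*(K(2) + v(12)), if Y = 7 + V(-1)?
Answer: 21199/2 ≈ 10600.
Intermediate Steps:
V(C) = -1/15 + C²/6 (V(C) = (C*C - 2/5)/6 = (C² - 2*⅕)/6 = (C² - ⅖)/6 = (-⅖ + C²)/6 = -1/15 + C²/6)
v(H) = -4 + H*(-6 + H) (v(H) = -4 + ((H - 6)*(H + H))/2 = -4 + ((-6 + H)*(2*H))/2 = -4 + (2*H*(-6 + H))/2 = -4 + H*(-6 + H))
Y = 71/10 (Y = 7 + (-1/15 + (⅙)*(-1)²) = 7 + (-1/15 + (⅙)*1) = 7 + (-1/15 + ⅙) = 7 + ⅒ = 71/10 ≈ 7.1000)
K(I) = 71/10 - I
145*(K(2) + v(12)) = 145*((71/10 - 1*2) + (-4 + 12² - 6*12)) = 145*((71/10 - 2) + (-4 + 144 - 72)) = 145*(51/10 + 68) = 145*(731/10) = 21199/2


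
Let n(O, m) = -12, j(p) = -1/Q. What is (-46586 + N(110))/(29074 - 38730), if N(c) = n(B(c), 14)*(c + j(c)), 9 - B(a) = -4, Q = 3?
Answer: 23951/4828 ≈ 4.9609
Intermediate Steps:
B(a) = 13 (B(a) = 9 - 1*(-4) = 9 + 4 = 13)
j(p) = -⅓ (j(p) = -1/3 = -1*⅓ = -⅓)
N(c) = 4 - 12*c (N(c) = -12*(c - ⅓) = -12*(-⅓ + c) = 4 - 12*c)
(-46586 + N(110))/(29074 - 38730) = (-46586 + (4 - 12*110))/(29074 - 38730) = (-46586 + (4 - 1320))/(-9656) = (-46586 - 1316)*(-1/9656) = -47902*(-1/9656) = 23951/4828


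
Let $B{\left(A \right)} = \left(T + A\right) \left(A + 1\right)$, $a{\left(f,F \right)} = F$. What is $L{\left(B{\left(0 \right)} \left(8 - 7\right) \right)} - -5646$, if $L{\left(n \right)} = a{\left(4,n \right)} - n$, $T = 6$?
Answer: $5646$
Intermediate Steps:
$B{\left(A \right)} = \left(1 + A\right) \left(6 + A\right)$ ($B{\left(A \right)} = \left(6 + A\right) \left(A + 1\right) = \left(6 + A\right) \left(1 + A\right) = \left(1 + A\right) \left(6 + A\right)$)
$L{\left(n \right)} = 0$ ($L{\left(n \right)} = n - n = 0$)
$L{\left(B{\left(0 \right)} \left(8 - 7\right) \right)} - -5646 = 0 - -5646 = 0 + 5646 = 5646$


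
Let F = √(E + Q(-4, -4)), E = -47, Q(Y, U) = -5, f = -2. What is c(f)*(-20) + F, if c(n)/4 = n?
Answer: 160 + 2*I*√13 ≈ 160.0 + 7.2111*I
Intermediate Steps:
c(n) = 4*n
F = 2*I*√13 (F = √(-47 - 5) = √(-52) = 2*I*√13 ≈ 7.2111*I)
c(f)*(-20) + F = (4*(-2))*(-20) + 2*I*√13 = -8*(-20) + 2*I*√13 = 160 + 2*I*√13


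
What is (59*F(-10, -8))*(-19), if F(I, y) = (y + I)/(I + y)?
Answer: -1121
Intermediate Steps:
F(I, y) = 1 (F(I, y) = (I + y)/(I + y) = 1)
(59*F(-10, -8))*(-19) = (59*1)*(-19) = 59*(-19) = -1121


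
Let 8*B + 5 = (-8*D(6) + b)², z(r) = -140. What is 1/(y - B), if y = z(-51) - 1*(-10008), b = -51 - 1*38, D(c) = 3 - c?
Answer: 2/18681 ≈ 0.00010706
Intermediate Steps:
b = -89 (b = -51 - 38 = -89)
y = 9868 (y = -140 - 1*(-10008) = -140 + 10008 = 9868)
B = 1055/2 (B = -5/8 + (-8*(3 - 1*6) - 89)²/8 = -5/8 + (-8*(3 - 6) - 89)²/8 = -5/8 + (-8*(-3) - 89)²/8 = -5/8 + (24 - 89)²/8 = -5/8 + (⅛)*(-65)² = -5/8 + (⅛)*4225 = -5/8 + 4225/8 = 1055/2 ≈ 527.50)
1/(y - B) = 1/(9868 - 1*1055/2) = 1/(9868 - 1055/2) = 1/(18681/2) = 2/18681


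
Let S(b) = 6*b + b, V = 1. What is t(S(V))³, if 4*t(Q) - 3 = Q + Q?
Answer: 4913/64 ≈ 76.766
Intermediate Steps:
S(b) = 7*b
t(Q) = ¾ + Q/2 (t(Q) = ¾ + (Q + Q)/4 = ¾ + (2*Q)/4 = ¾ + Q/2)
t(S(V))³ = (¾ + (7*1)/2)³ = (¾ + (½)*7)³ = (¾ + 7/2)³ = (17/4)³ = 4913/64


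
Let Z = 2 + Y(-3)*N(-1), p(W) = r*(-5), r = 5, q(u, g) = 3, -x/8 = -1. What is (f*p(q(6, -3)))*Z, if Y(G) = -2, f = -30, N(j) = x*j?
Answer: 13500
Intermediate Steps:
x = 8 (x = -8*(-1) = 8)
N(j) = 8*j
p(W) = -25 (p(W) = 5*(-5) = -25)
Z = 18 (Z = 2 - 16*(-1) = 2 - 2*(-8) = 2 + 16 = 18)
(f*p(q(6, -3)))*Z = -30*(-25)*18 = 750*18 = 13500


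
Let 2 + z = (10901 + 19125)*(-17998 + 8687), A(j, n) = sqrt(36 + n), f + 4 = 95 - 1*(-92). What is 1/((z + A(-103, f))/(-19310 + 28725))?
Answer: -175478080568/5210703492578635 - 1883*sqrt(219)/15632110477735905 ≈ -3.3676e-5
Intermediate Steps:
f = 183 (f = -4 + (95 - 1*(-92)) = -4 + (95 + 92) = -4 + 187 = 183)
z = -279572088 (z = -2 + (10901 + 19125)*(-17998 + 8687) = -2 + 30026*(-9311) = -2 - 279572086 = -279572088)
1/((z + A(-103, f))/(-19310 + 28725)) = 1/((-279572088 + sqrt(36 + 183))/(-19310 + 28725)) = 1/((-279572088 + sqrt(219))/9415) = 1/((-279572088 + sqrt(219))*(1/9415)) = 1/(-279572088/9415 + sqrt(219)/9415)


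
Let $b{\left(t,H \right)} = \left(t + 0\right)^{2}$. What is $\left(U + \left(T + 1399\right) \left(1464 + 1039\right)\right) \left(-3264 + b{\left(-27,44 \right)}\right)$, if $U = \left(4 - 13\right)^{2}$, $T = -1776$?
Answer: $2391899250$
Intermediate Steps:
$b{\left(t,H \right)} = t^{2}$
$U = 81$ ($U = \left(-9\right)^{2} = 81$)
$\left(U + \left(T + 1399\right) \left(1464 + 1039\right)\right) \left(-3264 + b{\left(-27,44 \right)}\right) = \left(81 + \left(-1776 + 1399\right) \left(1464 + 1039\right)\right) \left(-3264 + \left(-27\right)^{2}\right) = \left(81 - 943631\right) \left(-3264 + 729\right) = \left(81 - 943631\right) \left(-2535\right) = \left(-943550\right) \left(-2535\right) = 2391899250$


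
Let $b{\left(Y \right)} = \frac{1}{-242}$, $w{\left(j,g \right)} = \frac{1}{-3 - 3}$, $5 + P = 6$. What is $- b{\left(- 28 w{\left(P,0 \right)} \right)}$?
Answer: $\frac{1}{242} \approx 0.0041322$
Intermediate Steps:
$P = 1$ ($P = -5 + 6 = 1$)
$w{\left(j,g \right)} = - \frac{1}{6}$ ($w{\left(j,g \right)} = \frac{1}{-6} = - \frac{1}{6}$)
$b{\left(Y \right)} = - \frac{1}{242}$
$- b{\left(- 28 w{\left(P,0 \right)} \right)} = \left(-1\right) \left(- \frac{1}{242}\right) = \frac{1}{242}$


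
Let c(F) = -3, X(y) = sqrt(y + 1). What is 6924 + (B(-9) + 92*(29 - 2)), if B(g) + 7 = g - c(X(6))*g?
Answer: 9365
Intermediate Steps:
X(y) = sqrt(1 + y)
B(g) = -7 + 4*g (B(g) = -7 + (g - (-3)*g) = -7 + (g + 3*g) = -7 + 4*g)
6924 + (B(-9) + 92*(29 - 2)) = 6924 + ((-7 + 4*(-9)) + 92*(29 - 2)) = 6924 + ((-7 - 36) + 92*27) = 6924 + (-43 + 2484) = 6924 + 2441 = 9365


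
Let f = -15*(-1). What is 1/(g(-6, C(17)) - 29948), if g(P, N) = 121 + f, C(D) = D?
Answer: -1/29812 ≈ -3.3544e-5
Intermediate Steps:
f = 15
g(P, N) = 136 (g(P, N) = 121 + 15 = 136)
1/(g(-6, C(17)) - 29948) = 1/(136 - 29948) = 1/(-29812) = -1/29812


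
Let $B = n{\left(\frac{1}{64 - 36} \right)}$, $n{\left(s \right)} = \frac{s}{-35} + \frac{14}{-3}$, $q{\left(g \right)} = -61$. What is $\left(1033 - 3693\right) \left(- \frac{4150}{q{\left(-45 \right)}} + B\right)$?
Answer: $- \frac{215914043}{1281} \approx -1.6855 \cdot 10^{5}$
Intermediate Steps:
$n{\left(s \right)} = - \frac{14}{3} - \frac{s}{35}$ ($n{\left(s \right)} = s \left(- \frac{1}{35}\right) + 14 \left(- \frac{1}{3}\right) = - \frac{s}{35} - \frac{14}{3} = - \frac{14}{3} - \frac{s}{35}$)
$B = - \frac{13723}{2940}$ ($B = - \frac{14}{3} - \frac{1}{35 \left(64 - 36\right)} = - \frac{14}{3} - \frac{1}{35 \cdot 28} = - \frac{14}{3} - \frac{1}{980} = - \frac{13723}{2940} \approx -4.6677$)
$\left(1033 - 3693\right) \left(- \frac{4150}{q{\left(-45 \right)}} + B\right) = \left(1033 - 3693\right) \left(- \frac{4150}{-61} - \frac{13723}{2940}\right) = - 2660 \left(\left(-4150\right) \left(- \frac{1}{61}\right) - \frac{13723}{2940}\right) = - 2660 \left(\frac{4150}{61} - \frac{13723}{2940}\right) = \left(-2660\right) \frac{11363897}{179340} = - \frac{215914043}{1281}$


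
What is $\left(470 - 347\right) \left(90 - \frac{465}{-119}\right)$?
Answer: $\frac{1374525}{119} \approx 11551.0$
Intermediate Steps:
$\left(470 - 347\right) \left(90 - \frac{465}{-119}\right) = 123 \left(90 - - \frac{465}{119}\right) = 123 \left(90 + \frac{465}{119}\right) = 123 \cdot \frac{11175}{119} = \frac{1374525}{119}$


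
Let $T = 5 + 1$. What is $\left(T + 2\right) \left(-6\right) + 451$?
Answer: $403$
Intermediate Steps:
$T = 6$
$\left(T + 2\right) \left(-6\right) + 451 = \left(6 + 2\right) \left(-6\right) + 451 = 8 \left(-6\right) + 451 = -48 + 451 = 403$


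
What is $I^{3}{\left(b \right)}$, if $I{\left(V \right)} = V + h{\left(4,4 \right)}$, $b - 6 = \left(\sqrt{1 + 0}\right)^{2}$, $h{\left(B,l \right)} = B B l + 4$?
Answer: $421875$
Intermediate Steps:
$h{\left(B,l \right)} = 4 + l B^{2}$ ($h{\left(B,l \right)} = B^{2} l + 4 = l B^{2} + 4 = 4 + l B^{2}$)
$b = 7$ ($b = 6 + \left(\sqrt{1 + 0}\right)^{2} = 6 + \left(\sqrt{1}\right)^{2} = 6 + 1^{2} = 6 + 1 = 7$)
$I{\left(V \right)} = 68 + V$ ($I{\left(V \right)} = V + \left(4 + 4 \cdot 4^{2}\right) = V + \left(4 + 4 \cdot 16\right) = V + \left(4 + 64\right) = V + 68 = 68 + V$)
$I^{3}{\left(b \right)} = \left(68 + 7\right)^{3} = 75^{3} = 421875$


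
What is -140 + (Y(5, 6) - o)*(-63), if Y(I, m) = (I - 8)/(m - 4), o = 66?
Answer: 8225/2 ≈ 4112.5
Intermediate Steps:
Y(I, m) = (-8 + I)/(-4 + m)
-140 + (Y(5, 6) - o)*(-63) = -140 + ((-8 + 5)/(-4 + 6) - 1*66)*(-63) = -140 + (-3/2 - 66)*(-63) = -140 - 135/2*(-63) = -140 + 8505/2 = 8225/2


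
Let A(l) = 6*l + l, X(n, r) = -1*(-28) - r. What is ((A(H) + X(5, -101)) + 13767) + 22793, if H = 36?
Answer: 36941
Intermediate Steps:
X(n, r) = 28 - r
A(l) = 7*l
((A(H) + X(5, -101)) + 13767) + 22793 = ((7*36 + (28 - 1*(-101))) + 13767) + 22793 = ((252 + (28 + 101)) + 13767) + 22793 = ((252 + 129) + 13767) + 22793 = (381 + 13767) + 22793 = 14148 + 22793 = 36941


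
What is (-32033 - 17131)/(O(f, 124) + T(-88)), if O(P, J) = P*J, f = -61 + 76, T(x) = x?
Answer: -12291/443 ≈ -27.745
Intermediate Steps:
f = 15
O(P, J) = J*P
(-32033 - 17131)/(O(f, 124) + T(-88)) = (-32033 - 17131)/(124*15 - 88) = -49164/(1860 - 88) = -49164/1772 = -49164*1/1772 = -12291/443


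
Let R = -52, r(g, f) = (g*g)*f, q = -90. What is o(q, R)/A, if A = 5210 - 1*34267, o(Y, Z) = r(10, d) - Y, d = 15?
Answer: -1590/29057 ≈ -0.054720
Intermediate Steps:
r(g, f) = f*g**2 (r(g, f) = g**2*f = f*g**2)
o(Y, Z) = 1500 - Y (o(Y, Z) = 15*10**2 - Y = 15*100 - Y = 1500 - Y)
A = -29057 (A = 5210 - 34267 = -29057)
o(q, R)/A = (1500 - 1*(-90))/(-29057) = (1500 + 90)*(-1/29057) = 1590*(-1/29057) = -1590/29057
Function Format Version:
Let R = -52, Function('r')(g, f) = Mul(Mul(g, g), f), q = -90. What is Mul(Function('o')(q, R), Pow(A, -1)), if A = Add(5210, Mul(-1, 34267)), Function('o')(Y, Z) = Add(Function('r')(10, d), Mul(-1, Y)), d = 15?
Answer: Rational(-1590, 29057) ≈ -0.054720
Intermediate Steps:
Function('r')(g, f) = Mul(f, Pow(g, 2)) (Function('r')(g, f) = Mul(Pow(g, 2), f) = Mul(f, Pow(g, 2)))
Function('o')(Y, Z) = Add(1500, Mul(-1, Y)) (Function('o')(Y, Z) = Add(Mul(15, Pow(10, 2)), Mul(-1, Y)) = Add(Mul(15, 100), Mul(-1, Y)) = Add(1500, Mul(-1, Y)))
A = -29057 (A = Add(5210, -34267) = -29057)
Mul(Function('o')(q, R), Pow(A, -1)) = Mul(Add(1500, Mul(-1, -90)), Pow(-29057, -1)) = Mul(Add(1500, 90), Rational(-1, 29057)) = Mul(1590, Rational(-1, 29057)) = Rational(-1590, 29057)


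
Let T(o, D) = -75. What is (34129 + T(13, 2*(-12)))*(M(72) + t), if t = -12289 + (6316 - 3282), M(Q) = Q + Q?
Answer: -310265994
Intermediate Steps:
M(Q) = 2*Q
t = -9255 (t = -12289 + 3034 = -9255)
(34129 + T(13, 2*(-12)))*(M(72) + t) = (34129 - 75)*(2*72 - 9255) = 34054*(144 - 9255) = 34054*(-9111) = -310265994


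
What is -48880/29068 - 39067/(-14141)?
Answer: 8545913/7904819 ≈ 1.0811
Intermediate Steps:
-48880/29068 - 39067/(-14141) = -48880*1/29068 - 39067*(-1/14141) = -940/559 + 39067/14141 = 8545913/7904819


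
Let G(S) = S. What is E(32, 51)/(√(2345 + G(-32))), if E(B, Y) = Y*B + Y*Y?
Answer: 1411*√257/257 ≈ 88.016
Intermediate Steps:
E(B, Y) = Y² + B*Y (E(B, Y) = B*Y + Y² = Y² + B*Y)
E(32, 51)/(√(2345 + G(-32))) = (51*(32 + 51))/(√(2345 - 32)) = (51*83)/(√2313) = 4233/((3*√257)) = 4233*(√257/771) = 1411*√257/257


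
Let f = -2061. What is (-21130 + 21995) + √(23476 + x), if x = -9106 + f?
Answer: 865 + √12309 ≈ 975.95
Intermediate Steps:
x = -11167 (x = -9106 - 2061 = -11167)
(-21130 + 21995) + √(23476 + x) = (-21130 + 21995) + √(23476 - 11167) = 865 + √12309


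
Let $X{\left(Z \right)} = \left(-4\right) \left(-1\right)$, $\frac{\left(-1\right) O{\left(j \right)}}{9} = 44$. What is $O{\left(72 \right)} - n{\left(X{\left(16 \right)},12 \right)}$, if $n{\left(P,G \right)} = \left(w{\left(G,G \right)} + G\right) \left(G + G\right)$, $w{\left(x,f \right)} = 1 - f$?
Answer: $-420$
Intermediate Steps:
$O{\left(j \right)} = -396$ ($O{\left(j \right)} = \left(-9\right) 44 = -396$)
$X{\left(Z \right)} = 4$
$n{\left(P,G \right)} = 2 G$ ($n{\left(P,G \right)} = \left(\left(1 - G\right) + G\right) \left(G + G\right) = 1 \cdot 2 G = 2 G$)
$O{\left(72 \right)} - n{\left(X{\left(16 \right)},12 \right)} = -396 - 2 \cdot 12 = -396 - 24 = -420$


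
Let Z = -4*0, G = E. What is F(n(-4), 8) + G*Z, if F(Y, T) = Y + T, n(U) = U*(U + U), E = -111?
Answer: 40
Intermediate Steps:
G = -111
Z = 0
n(U) = 2*U² (n(U) = U*(2*U) = 2*U²)
F(Y, T) = T + Y
F(n(-4), 8) + G*Z = (8 + 2*(-4)²) - 111*0 = (8 + 2*16) + 0 = (8 + 32) + 0 = 40 + 0 = 40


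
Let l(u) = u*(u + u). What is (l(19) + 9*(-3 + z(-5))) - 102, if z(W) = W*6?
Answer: 323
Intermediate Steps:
z(W) = 6*W
l(u) = 2*u² (l(u) = u*(2*u) = 2*u²)
(l(19) + 9*(-3 + z(-5))) - 102 = (2*19² + 9*(-3 + 6*(-5))) - 102 = (2*361 + 9*(-3 - 30)) - 102 = (722 + 9*(-33)) - 102 = (722 - 297) - 102 = 425 - 102 = 323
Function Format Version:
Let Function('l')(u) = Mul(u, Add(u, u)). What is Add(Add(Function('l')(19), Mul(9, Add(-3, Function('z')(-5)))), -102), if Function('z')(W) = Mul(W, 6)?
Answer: 323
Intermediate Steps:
Function('z')(W) = Mul(6, W)
Function('l')(u) = Mul(2, Pow(u, 2)) (Function('l')(u) = Mul(u, Mul(2, u)) = Mul(2, Pow(u, 2)))
Add(Add(Function('l')(19), Mul(9, Add(-3, Function('z')(-5)))), -102) = Add(Add(Mul(2, Pow(19, 2)), Mul(9, Add(-3, Mul(6, -5)))), -102) = Add(Add(Mul(2, 361), Mul(9, Add(-3, -30))), -102) = Add(Add(722, Mul(9, -33)), -102) = Add(Add(722, -297), -102) = Add(425, -102) = 323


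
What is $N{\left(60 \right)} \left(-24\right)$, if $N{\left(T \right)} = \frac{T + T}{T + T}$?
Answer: $-24$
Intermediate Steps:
$N{\left(T \right)} = 1$ ($N{\left(T \right)} = \frac{2 T}{2 T} = 2 T \frac{1}{2 T} = 1$)
$N{\left(60 \right)} \left(-24\right) = 1 \left(-24\right) = -24$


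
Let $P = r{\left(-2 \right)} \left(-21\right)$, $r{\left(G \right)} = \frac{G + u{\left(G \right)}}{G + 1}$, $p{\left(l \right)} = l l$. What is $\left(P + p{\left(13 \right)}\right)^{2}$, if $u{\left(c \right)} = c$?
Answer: $7225$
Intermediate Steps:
$p{\left(l \right)} = l^{2}$
$r{\left(G \right)} = \frac{2 G}{1 + G}$ ($r{\left(G \right)} = \frac{G + G}{G + 1} = \frac{2 G}{1 + G}$)
$P = -84$ ($P = 2 \left(-2\right) \frac{1}{1 - 2} \left(-21\right) = 2 \left(-2\right) \frac{1}{-1} \left(-21\right) = 2 \left(-2\right) \left(-1\right) \left(-21\right) = 4 \left(-21\right) = -84$)
$\left(P + p{\left(13 \right)}\right)^{2} = \left(-84 + 13^{2}\right)^{2} = \left(-84 + 169\right)^{2} = 85^{2} = 7225$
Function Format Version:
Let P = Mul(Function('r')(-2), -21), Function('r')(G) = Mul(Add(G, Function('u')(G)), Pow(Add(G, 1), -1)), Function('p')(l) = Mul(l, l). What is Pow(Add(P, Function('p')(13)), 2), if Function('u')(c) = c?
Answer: 7225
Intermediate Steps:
Function('p')(l) = Pow(l, 2)
Function('r')(G) = Mul(2, G, Pow(Add(1, G), -1)) (Function('r')(G) = Mul(Add(G, G), Pow(Add(G, 1), -1)) = Mul(Mul(2, G), Pow(Add(1, G), -1)) = Mul(2, G, Pow(Add(1, G), -1)))
P = -84 (P = Mul(Mul(2, -2, Pow(Add(1, -2), -1)), -21) = Mul(Mul(2, -2, Pow(-1, -1)), -21) = Mul(Mul(2, -2, -1), -21) = Mul(4, -21) = -84)
Pow(Add(P, Function('p')(13)), 2) = Pow(Add(-84, Pow(13, 2)), 2) = Pow(Add(-84, 169), 2) = Pow(85, 2) = 7225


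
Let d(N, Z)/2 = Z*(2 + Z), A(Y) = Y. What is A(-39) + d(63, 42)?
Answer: 3657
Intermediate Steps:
d(N, Z) = 2*Z*(2 + Z) (d(N, Z) = 2*(Z*(2 + Z)) = 2*Z*(2 + Z))
A(-39) + d(63, 42) = -39 + 2*42*(2 + 42) = -39 + 2*42*44 = -39 + 3696 = 3657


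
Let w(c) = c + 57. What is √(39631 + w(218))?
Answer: 3*√4434 ≈ 199.76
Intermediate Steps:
w(c) = 57 + c
√(39631 + w(218)) = √(39631 + (57 + 218)) = √(39631 + 275) = √39906 = 3*√4434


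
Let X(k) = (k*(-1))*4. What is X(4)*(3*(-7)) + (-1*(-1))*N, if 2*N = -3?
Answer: 669/2 ≈ 334.50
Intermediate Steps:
N = -3/2 (N = (½)*(-3) = -3/2 ≈ -1.5000)
X(k) = -4*k (X(k) = -k*4 = -4*k)
X(4)*(3*(-7)) + (-1*(-1))*N = (-4*4)*(3*(-7)) - 1*(-1)*(-3/2) = -16*(-21) + 1*(-3/2) = 336 - 3/2 = 669/2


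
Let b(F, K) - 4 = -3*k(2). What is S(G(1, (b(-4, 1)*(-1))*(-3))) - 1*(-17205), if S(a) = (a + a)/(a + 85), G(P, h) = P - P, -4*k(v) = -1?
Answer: 17205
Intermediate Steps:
k(v) = ¼ (k(v) = -¼*(-1) = ¼)
b(F, K) = 13/4 (b(F, K) = 4 - 3*¼ = 4 - ¾ = 13/4)
G(P, h) = 0
S(a) = 2*a/(85 + a) (S(a) = (2*a)/(85 + a) = 2*a/(85 + a))
S(G(1, (b(-4, 1)*(-1))*(-3))) - 1*(-17205) = 2*0/(85 + 0) - 1*(-17205) = 2*0/85 + 17205 = 2*0*(1/85) + 17205 = 0 + 17205 = 17205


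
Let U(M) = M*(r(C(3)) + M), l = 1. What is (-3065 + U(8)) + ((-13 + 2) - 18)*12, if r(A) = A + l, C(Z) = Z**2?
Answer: -3269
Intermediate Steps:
r(A) = 1 + A (r(A) = A + 1 = 1 + A)
U(M) = M*(10 + M) (U(M) = M*((1 + 3**2) + M) = M*((1 + 9) + M) = M*(10 + M))
(-3065 + U(8)) + ((-13 + 2) - 18)*12 = (-3065 + 8*(10 + 8)) + ((-13 + 2) - 18)*12 = (-3065 + 8*18) + (-11 - 18)*12 = (-3065 + 144) - 29*12 = -2921 - 348 = -3269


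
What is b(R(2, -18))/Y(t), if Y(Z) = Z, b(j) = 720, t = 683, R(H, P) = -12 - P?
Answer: 720/683 ≈ 1.0542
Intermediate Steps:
b(R(2, -18))/Y(t) = 720/683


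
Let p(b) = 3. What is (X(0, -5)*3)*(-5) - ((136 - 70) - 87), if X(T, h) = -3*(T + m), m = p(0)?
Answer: 156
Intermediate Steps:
m = 3
X(T, h) = -9 - 3*T (X(T, h) = -3*(T + 3) = -3*(3 + T) = -9 - 3*T)
(X(0, -5)*3)*(-5) - ((136 - 70) - 87) = ((-9 - 3*0)*3)*(-5) - ((136 - 70) - 87) = ((-9 + 0)*3)*(-5) - (66 - 87) = -9*3*(-5) - 1*(-21) = -27*(-5) + 21 = 135 + 21 = 156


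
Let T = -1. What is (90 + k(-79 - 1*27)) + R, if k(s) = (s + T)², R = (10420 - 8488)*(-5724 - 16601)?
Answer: -43120361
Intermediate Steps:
R = -43131900 (R = 1932*(-22325) = -43131900)
k(s) = (-1 + s)² (k(s) = (s - 1)² = (-1 + s)²)
(90 + k(-79 - 1*27)) + R = (90 + (-1 + (-79 - 1*27))²) - 43131900 = (90 + (-1 + (-79 - 27))²) - 43131900 = (90 + (-1 - 106)²) - 43131900 = (90 + (-107)²) - 43131900 = (90 + 11449) - 43131900 = 11539 - 43131900 = -43120361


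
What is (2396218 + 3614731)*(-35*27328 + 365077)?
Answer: -3554893271447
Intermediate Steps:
(2396218 + 3614731)*(-35*27328 + 365077) = 6010949*(-956480 + 365077) = 6010949*(-591403) = -3554893271447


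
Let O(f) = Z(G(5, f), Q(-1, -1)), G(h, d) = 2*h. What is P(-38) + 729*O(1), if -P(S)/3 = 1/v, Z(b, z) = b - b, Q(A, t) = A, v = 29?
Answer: -3/29 ≈ -0.10345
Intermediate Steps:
Z(b, z) = 0
P(S) = -3/29
O(f) = 0
P(-38) + 729*O(1) = -3/29 + 729*0 = -3/29 + 0 = -3/29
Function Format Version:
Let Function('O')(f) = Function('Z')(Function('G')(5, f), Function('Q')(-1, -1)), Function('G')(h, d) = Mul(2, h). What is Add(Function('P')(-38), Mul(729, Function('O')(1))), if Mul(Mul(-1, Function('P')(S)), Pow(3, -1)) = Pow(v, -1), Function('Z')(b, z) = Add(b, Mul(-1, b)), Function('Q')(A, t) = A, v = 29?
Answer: Rational(-3, 29) ≈ -0.10345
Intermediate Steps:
Function('Z')(b, z) = 0
Function('P')(S) = Rational(-3, 29) (Function('P')(S) = Mul(-3, Pow(29, -1)) = Mul(-3, Rational(1, 29)) = Rational(-3, 29))
Function('O')(f) = 0
Add(Function('P')(-38), Mul(729, Function('O')(1))) = Add(Rational(-3, 29), Mul(729, 0)) = Add(Rational(-3, 29), 0) = Rational(-3, 29)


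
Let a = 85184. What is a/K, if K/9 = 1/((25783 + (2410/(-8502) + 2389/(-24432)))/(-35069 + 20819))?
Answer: -2376095806838578/138751045875 ≈ -17125.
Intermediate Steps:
K = -4440033468000/892597974019 (K = 9/(((25783 + (2410/(-8502) + 2389/(-24432)))/(-35069 + 20819))) = 9/(((25783 + (2410*(-1/8502) + 2389*(-1/24432)))/(-14250))) = 9/(((25783 + (-1205/4251 - 2389/24432))*(-1/14250))) = 9/(((25783 - 13198733/34620144)*(-1/14250))) = 9/(((892597974019/34620144)*(-1/14250))) = 9/(-892597974019/493337052000) = 9*(-493337052000/892597974019) = -4440033468000/892597974019 ≈ -4.9743)
a/K = 85184/(-4440033468000/892597974019) = 85184*(-892597974019/4440033468000) = -2376095806838578/138751045875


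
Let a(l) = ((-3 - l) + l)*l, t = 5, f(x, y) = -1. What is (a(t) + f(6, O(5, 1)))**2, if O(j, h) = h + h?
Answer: 256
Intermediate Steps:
O(j, h) = 2*h
a(l) = -3*l
(a(t) + f(6, O(5, 1)))**2 = (-3*5 - 1)**2 = (-15 - 1)**2 = (-16)**2 = 256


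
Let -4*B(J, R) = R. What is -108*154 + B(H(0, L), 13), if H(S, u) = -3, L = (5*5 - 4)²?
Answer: -66541/4 ≈ -16635.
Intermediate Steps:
L = 441 (L = (25 - 4)² = 21² = 441)
B(J, R) = -R/4
-108*154 + B(H(0, L), 13) = -108*154 - ¼*13 = -16632 - 13/4 = -66541/4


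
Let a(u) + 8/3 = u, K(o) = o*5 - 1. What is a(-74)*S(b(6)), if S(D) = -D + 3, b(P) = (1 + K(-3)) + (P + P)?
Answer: -460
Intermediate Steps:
K(o) = -1 + 5*o (K(o) = 5*o - 1 = -1 + 5*o)
a(u) = -8/3 + u
b(P) = -15 + 2*P (b(P) = (1 + (-1 + 5*(-3))) + (P + P) = (1 + (-1 - 15)) + 2*P = (1 - 16) + 2*P = -15 + 2*P)
S(D) = 3 - D
a(-74)*S(b(6)) = (-8/3 - 74)*(3 - (-15 + 2*6)) = -230*(3 - (-15 + 12))/3 = -230*(3 - 1*(-3))/3 = -230*(3 + 3)/3 = -230/3*6 = -460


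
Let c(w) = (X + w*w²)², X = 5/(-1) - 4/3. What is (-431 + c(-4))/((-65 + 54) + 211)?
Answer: 20321/900 ≈ 22.579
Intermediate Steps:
X = -19/3 (X = 5*(-1) - 4*⅓ = -5 - 4/3 = -19/3 ≈ -6.3333)
c(w) = (-19/3 + w³)² (c(w) = (-19/3 + w*w²)² = (-19/3 + w³)²)
(-431 + c(-4))/((-65 + 54) + 211) = (-431 + (-19 + 3*(-4)³)²/9)/((-65 + 54) + 211) = (-431 + (-19 + 3*(-64))²/9)/(-11 + 211) = (-431 + (-19 - 192)²/9)/200 = (-431 + (⅑)*(-211)²)*(1/200) = (-431 + (⅑)*44521)*(1/200) = (-431 + 44521/9)*(1/200) = (40642/9)*(1/200) = 20321/900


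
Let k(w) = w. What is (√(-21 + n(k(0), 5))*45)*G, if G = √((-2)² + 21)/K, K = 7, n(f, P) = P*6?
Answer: 675/7 ≈ 96.429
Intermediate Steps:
n(f, P) = 6*P
G = 5/7 (G = √((-2)² + 21)/7 = √(4 + 21)*(⅐) = √25*(⅐) = 5*(⅐) = 5/7 ≈ 0.71429)
(√(-21 + n(k(0), 5))*45)*G = (√(-21 + 6*5)*45)*(5/7) = (√(-21 + 30)*45)*(5/7) = (√9*45)*(5/7) = (3*45)*(5/7) = 135*(5/7) = 675/7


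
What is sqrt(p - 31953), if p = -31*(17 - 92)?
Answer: 6*I*sqrt(823) ≈ 172.13*I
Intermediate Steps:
p = 2325 (p = -31*(-75) = 2325)
sqrt(p - 31953) = sqrt(2325 - 31953) = sqrt(-29628) = 6*I*sqrt(823)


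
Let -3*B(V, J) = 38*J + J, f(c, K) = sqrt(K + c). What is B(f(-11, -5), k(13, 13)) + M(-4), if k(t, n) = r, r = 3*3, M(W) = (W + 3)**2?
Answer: -116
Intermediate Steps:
M(W) = (3 + W)**2
r = 9
k(t, n) = 9
B(V, J) = -13*J (B(V, J) = -(38*J + J)/3 = -13*J)
B(f(-11, -5), k(13, 13)) + M(-4) = -13*9 + (3 - 4)**2 = -117 + (-1)**2 = -117 + 1 = -116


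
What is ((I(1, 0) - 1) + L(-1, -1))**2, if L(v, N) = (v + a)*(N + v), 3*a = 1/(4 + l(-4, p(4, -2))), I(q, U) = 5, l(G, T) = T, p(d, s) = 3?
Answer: 15376/441 ≈ 34.866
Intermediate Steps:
a = 1/21 (a = 1/(3*(4 + 3)) = (1/3)/7 = (1/3)*(1/7) = 1/21 ≈ 0.047619)
L(v, N) = (1/21 + v)*(N + v) (L(v, N) = (v + 1/21)*(N + v) = (1/21 + v)*(N + v))
((I(1, 0) - 1) + L(-1, -1))**2 = ((5 - 1) + ((-1)**2 + (1/21)*(-1) + (1/21)*(-1) - 1*(-1)))**2 = (4 + (1 - 1/21 - 1/21 + 1))**2 = (4 + 40/21)**2 = (124/21)**2 = 15376/441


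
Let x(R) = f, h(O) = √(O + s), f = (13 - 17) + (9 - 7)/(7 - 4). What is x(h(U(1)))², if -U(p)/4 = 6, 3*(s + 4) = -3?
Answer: 100/9 ≈ 11.111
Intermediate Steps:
s = -5 (s = -4 + (⅓)*(-3) = -4 - 1 = -5)
U(p) = -24 (U(p) = -4*6 = -24)
f = -10/3 (f = -4 + 2/3 = -4 + 2*(⅓) = -4 + ⅔ = -10/3 ≈ -3.3333)
h(O) = √(-5 + O) (h(O) = √(O - 5) = √(-5 + O))
x(R) = -10/3
x(h(U(1)))² = (-10/3)² = 100/9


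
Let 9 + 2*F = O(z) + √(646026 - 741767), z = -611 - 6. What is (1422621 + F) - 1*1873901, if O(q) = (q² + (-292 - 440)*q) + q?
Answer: -70853/2 + I*√95741/2 ≈ -35427.0 + 154.71*I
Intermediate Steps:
z = -617
O(q) = q² - 731*q (O(q) = (q² - 732*q) + q = q² - 731*q)
F = 831707/2 + I*√95741/2 (F = -9/2 + (-617*(-731 - 617) + √(646026 - 741767))/2 = -9/2 + (-617*(-1348) + √(-95741))/2 = -9/2 + (831716 + I*√95741)/2 = -9/2 + (415858 + I*√95741/2) = 831707/2 + I*√95741/2 ≈ 4.1585e+5 + 154.71*I)
(1422621 + F) - 1*1873901 = (1422621 + (831707/2 + I*√95741/2)) - 1*1873901 = (3676949/2 + I*√95741/2) - 1873901 = -70853/2 + I*√95741/2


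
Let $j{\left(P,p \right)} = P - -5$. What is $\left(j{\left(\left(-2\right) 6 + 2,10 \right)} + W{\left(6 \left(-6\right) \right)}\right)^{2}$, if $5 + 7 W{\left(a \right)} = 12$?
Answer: $16$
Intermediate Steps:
$W{\left(a \right)} = 1$ ($W{\left(a \right)} = - \frac{5}{7} + \frac{1}{7} \cdot 12 = - \frac{5}{7} + \frac{12}{7} = 1$)
$j{\left(P,p \right)} = 5 + P$ ($j{\left(P,p \right)} = P + 5 = 5 + P$)
$\left(j{\left(\left(-2\right) 6 + 2,10 \right)} + W{\left(6 \left(-6\right) \right)}\right)^{2} = \left(\left(5 + \left(\left(-2\right) 6 + 2\right)\right) + 1\right)^{2} = \left(\left(5 + \left(-12 + 2\right)\right) + 1\right)^{2} = \left(\left(5 - 10\right) + 1\right)^{2} = \left(-5 + 1\right)^{2} = \left(-4\right)^{2} = 16$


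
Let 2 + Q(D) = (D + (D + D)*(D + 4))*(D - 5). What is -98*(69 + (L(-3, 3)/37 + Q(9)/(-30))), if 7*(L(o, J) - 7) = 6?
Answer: -401170/111 ≈ -3614.1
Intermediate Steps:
L(o, J) = 55/7 (L(o, J) = 7 + (⅐)*6 = 7 + 6/7 = 55/7)
Q(D) = -2 + (-5 + D)*(D + 2*D*(4 + D)) (Q(D) = -2 + (D + (D + D)*(D + 4))*(D - 5) = -2 + (D + (2*D)*(4 + D))*(-5 + D) = -2 + (D + 2*D*(4 + D))*(-5 + D) = -2 + (-5 + D)*(D + 2*D*(4 + D)))
-98*(69 + (L(-3, 3)/37 + Q(9)/(-30))) = -98*(69 + ((55/7)/37 + (-2 - 1*9² - 45*9 + 2*9³)/(-30))) = -98*(69 + ((55/7)*(1/37) + (-2 - 1*81 - 405 + 2*729)*(-1/30))) = -98*(69 + (55/259 + (-2 - 81 - 405 + 1458)*(-1/30))) = -98*(69 + (55/259 + 970*(-1/30))) = -98*(69 + (55/259 - 97/3)) = -98*(69 - 24958/777) = -98*28655/777 = -401170/111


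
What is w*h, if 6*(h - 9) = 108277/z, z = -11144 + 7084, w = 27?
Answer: 998667/8120 ≈ 122.99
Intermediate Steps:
z = -4060
h = 110963/24360 (h = 9 + (108277/(-4060))/6 = 9 + (108277*(-1/4060))/6 = 9 + (⅙)*(-108277/4060) = 9 - 108277/24360 = 110963/24360 ≈ 4.5551)
w*h = 27*(110963/24360) = 998667/8120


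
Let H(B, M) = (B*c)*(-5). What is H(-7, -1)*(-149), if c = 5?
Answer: -26075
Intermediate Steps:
H(B, M) = -25*B (H(B, M) = (B*5)*(-5) = (5*B)*(-5) = -25*B)
H(-7, -1)*(-149) = -25*(-7)*(-149) = 175*(-149) = -26075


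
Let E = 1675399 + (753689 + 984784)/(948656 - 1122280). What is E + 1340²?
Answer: 54786090173/15784 ≈ 3.4710e+6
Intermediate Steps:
E = 26444339773/15784 (E = 1675399 + 1738473/(-173624) = 1675399 + 1738473*(-1/173624) = 1675399 - 158043/15784 = 26444339773/15784 ≈ 1.6754e+6)
E + 1340² = 26444339773/15784 + 1340² = 26444339773/15784 + 1795600 = 54786090173/15784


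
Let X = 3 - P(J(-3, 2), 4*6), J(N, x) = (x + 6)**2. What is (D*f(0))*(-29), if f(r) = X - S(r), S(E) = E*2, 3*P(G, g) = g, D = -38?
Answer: -5510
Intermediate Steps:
J(N, x) = (6 + x)**2
P(G, g) = g/3
S(E) = 2*E
X = -5 (X = 3 - 4*6/3 = 3 - 24/3 = 3 - 1*8 = 3 - 8 = -5)
f(r) = -5 - 2*r
(D*f(0))*(-29) = -38*(-5 - 2*0)*(-29) = -38*(-5 + 0)*(-29) = -38*(-5)*(-29) = 190*(-29) = -5510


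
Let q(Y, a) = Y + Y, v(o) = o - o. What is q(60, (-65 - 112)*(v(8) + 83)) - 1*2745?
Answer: -2625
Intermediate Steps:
v(o) = 0
q(Y, a) = 2*Y
q(60, (-65 - 112)*(v(8) + 83)) - 1*2745 = 2*60 - 1*2745 = 120 - 2745 = -2625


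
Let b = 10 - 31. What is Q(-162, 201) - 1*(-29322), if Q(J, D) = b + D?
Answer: 29502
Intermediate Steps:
b = -21
Q(J, D) = -21 + D
Q(-162, 201) - 1*(-29322) = (-21 + 201) - 1*(-29322) = 180 + 29322 = 29502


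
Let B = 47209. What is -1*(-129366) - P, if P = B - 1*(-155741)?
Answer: -73584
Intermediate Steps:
P = 202950 (P = 47209 - 1*(-155741) = 47209 + 155741 = 202950)
-1*(-129366) - P = -1*(-129366) - 1*202950 = 129366 - 202950 = -73584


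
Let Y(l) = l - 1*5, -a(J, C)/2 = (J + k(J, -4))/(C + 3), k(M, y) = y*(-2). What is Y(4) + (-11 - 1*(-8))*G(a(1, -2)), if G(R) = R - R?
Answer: -1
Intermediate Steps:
k(M, y) = -2*y
a(J, C) = -2*(8 + J)/(3 + C) (a(J, C) = -2*(J - 2*(-4))/(C + 3) = -2*(J + 8)/(3 + C) = -2*(8 + J)/(3 + C))
G(R) = 0
Y(l) = -5 + l (Y(l) = l - 5 = -5 + l)
Y(4) + (-11 - 1*(-8))*G(a(1, -2)) = (-5 + 4) + (-11 - 1*(-8))*0 = -1 + (-11 + 8)*0 = -1 - 3*0 = -1 + 0 = -1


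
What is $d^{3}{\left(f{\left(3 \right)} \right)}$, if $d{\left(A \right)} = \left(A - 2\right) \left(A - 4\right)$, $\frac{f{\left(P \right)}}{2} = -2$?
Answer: $110592$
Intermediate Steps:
$f{\left(P \right)} = -4$ ($f{\left(P \right)} = 2 \left(-2\right) = -4$)
$d{\left(A \right)} = \left(-4 + A\right) \left(-2 + A\right)$ ($d{\left(A \right)} = \left(-2 + A\right) \left(A - 4\right) = \left(-2 + A\right) \left(-4 + A\right) = \left(-4 + A\right) \left(-2 + A\right)$)
$d^{3}{\left(f{\left(3 \right)} \right)} = \left(8 + \left(-4\right)^{2} - -24\right)^{3} = \left(8 + 16 + 24\right)^{3} = 48^{3} = 110592$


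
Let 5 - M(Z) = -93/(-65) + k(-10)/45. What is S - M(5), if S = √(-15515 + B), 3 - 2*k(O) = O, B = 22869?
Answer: -4007/1170 + √7354 ≈ 82.331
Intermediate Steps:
k(O) = 3/2 - O/2
M(Z) = 4007/1170 (M(Z) = 5 - (-93/(-65) + (3/2 - ½*(-10))/45) = 5 - (-93*(-1/65) + (3/2 + 5)*(1/45)) = 5 - (93/65 + (13/2)*(1/45)) = 5 - (93/65 + 13/90) = 5 - 1*1843/1170 = 5 - 1843/1170 = 4007/1170)
S = √7354 (S = √(-15515 + 22869) = √7354 ≈ 85.755)
S - M(5) = √7354 - 1*4007/1170 = √7354 - 4007/1170 = -4007/1170 + √7354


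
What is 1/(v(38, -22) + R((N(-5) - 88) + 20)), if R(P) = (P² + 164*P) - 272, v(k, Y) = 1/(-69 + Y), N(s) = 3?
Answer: -91/610338 ≈ -0.00014910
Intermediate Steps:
R(P) = -272 + P² + 164*P
1/(v(38, -22) + R((N(-5) - 88) + 20)) = 1/(1/(-69 - 22) + (-272 + ((3 - 88) + 20)² + 164*((3 - 88) + 20))) = 1/(1/(-91) + (-272 + (-85 + 20)² + 164*(-85 + 20))) = 1/(-1/91 + (-272 + (-65)² + 164*(-65))) = 1/(-1/91 + (-272 + 4225 - 10660)) = 1/(-1/91 - 6707) = 1/(-610338/91) = -91/610338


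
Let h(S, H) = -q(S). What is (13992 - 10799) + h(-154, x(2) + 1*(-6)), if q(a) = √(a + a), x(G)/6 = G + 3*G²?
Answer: 3193 - 2*I*√77 ≈ 3193.0 - 17.55*I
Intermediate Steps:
x(G) = 6*G + 18*G² (x(G) = 6*(G + 3*G²) = 6*G + 18*G²)
q(a) = √2*√a (q(a) = √(2*a) = √2*√a)
h(S, H) = -√2*√S
(13992 - 10799) + h(-154, x(2) + 1*(-6)) = (13992 - 10799) - √2*√(-154) = 3193 - √2*I*√154 = 3193 - 2*I*√77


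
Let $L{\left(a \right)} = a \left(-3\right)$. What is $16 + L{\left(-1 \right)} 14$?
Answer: $58$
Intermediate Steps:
$L{\left(a \right)} = - 3 a$
$16 + L{\left(-1 \right)} 14 = 16 + \left(-3\right) \left(-1\right) 14 = 16 + 3 \cdot 14 = 16 + 42 = 58$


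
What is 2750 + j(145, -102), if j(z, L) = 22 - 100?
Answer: 2672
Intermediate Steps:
j(z, L) = -78
2750 + j(145, -102) = 2750 - 78 = 2672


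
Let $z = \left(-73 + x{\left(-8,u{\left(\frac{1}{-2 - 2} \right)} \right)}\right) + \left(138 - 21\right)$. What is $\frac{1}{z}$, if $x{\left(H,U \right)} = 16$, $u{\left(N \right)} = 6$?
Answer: $\frac{1}{60} \approx 0.016667$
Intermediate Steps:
$z = 60$ ($z = \left(-73 + 16\right) + \left(138 - 21\right) = -57 + \left(138 - 21\right) = -57 + 117 = 60$)
$\frac{1}{z} = \frac{1}{60}$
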